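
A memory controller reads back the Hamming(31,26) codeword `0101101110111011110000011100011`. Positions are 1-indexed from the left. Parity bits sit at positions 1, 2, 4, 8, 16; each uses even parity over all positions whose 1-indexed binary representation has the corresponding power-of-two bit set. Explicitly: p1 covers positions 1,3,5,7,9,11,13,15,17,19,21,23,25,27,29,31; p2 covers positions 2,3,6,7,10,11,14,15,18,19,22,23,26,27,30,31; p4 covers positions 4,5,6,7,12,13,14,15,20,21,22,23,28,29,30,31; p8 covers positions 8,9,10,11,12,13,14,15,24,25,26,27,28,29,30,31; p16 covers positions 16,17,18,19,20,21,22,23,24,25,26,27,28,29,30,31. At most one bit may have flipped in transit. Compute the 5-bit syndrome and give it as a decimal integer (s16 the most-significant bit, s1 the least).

9

s1: b1⊕b3⊕b5⊕b7⊕b9⊕b11⊕b13⊕b15⊕b17⊕b19⊕b21⊕b23⊕b25⊕b27⊕b29⊕b31 = 0⊕0⊕1⊕1⊕1⊕1⊕1⊕1⊕1⊕0⊕0⊕0⊕1⊕0⊕0⊕1 = 1
s2: b2⊕b3⊕b6⊕b7⊕b10⊕b11⊕b14⊕b15⊕b18⊕b19⊕b22⊕b23⊕b26⊕b27⊕b30⊕b31 = 1⊕0⊕0⊕1⊕0⊕1⊕0⊕1⊕1⊕0⊕0⊕0⊕1⊕0⊕1⊕1 = 0
s4: b4⊕b5⊕b6⊕b7⊕b12⊕b13⊕b14⊕b15⊕b20⊕b21⊕b22⊕b23⊕b28⊕b29⊕b30⊕b31 = 1⊕1⊕0⊕1⊕1⊕1⊕0⊕1⊕0⊕0⊕0⊕0⊕0⊕0⊕1⊕1 = 0
s8: b8⊕b9⊕b10⊕b11⊕b12⊕b13⊕b14⊕b15⊕b24⊕b25⊕b26⊕b27⊕b28⊕b29⊕b30⊕b31 = 1⊕1⊕0⊕1⊕1⊕1⊕0⊕1⊕1⊕1⊕1⊕0⊕0⊕0⊕1⊕1 = 1
s16: b16⊕b17⊕b18⊕b19⊕b20⊕b21⊕b22⊕b23⊕b24⊕b25⊕b26⊕b27⊕b28⊕b29⊕b30⊕b31 = 1⊕1⊕1⊕0⊕0⊕0⊕0⊕0⊕1⊕1⊕1⊕0⊕0⊕0⊕1⊕1 = 0
Syndrome (s16...s1) = 01001 → position 9.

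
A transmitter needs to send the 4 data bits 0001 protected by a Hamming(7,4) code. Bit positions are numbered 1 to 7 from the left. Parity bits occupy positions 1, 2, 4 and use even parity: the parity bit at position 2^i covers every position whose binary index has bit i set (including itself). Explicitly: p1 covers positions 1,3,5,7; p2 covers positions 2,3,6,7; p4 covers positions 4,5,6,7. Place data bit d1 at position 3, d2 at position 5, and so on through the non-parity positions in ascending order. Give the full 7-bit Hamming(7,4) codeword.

1101001

Place data bits at non-power-of-two positions: b3=0, b5=0, b6=0, b7=1.
p1 = XOR of data positions {3,5,7} = 0⊕0⊕1 = 1
p2 = XOR of data positions {3,6,7} = 0⊕0⊕1 = 1
p4 = XOR of data positions {5,6,7} = 0⊕0⊕1 = 1
Codeword b1..b7 = 1101001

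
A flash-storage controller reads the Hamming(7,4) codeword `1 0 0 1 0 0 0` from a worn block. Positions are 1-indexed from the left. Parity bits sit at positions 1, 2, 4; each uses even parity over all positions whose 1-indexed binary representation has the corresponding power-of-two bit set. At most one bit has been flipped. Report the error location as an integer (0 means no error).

s1: b1⊕b3⊕b5⊕b7 = 1⊕0⊕0⊕0 = 1
s2: b2⊕b3⊕b6⊕b7 = 0⊕0⊕0⊕0 = 0
s4: b4⊕b5⊕b6⊕b7 = 1⊕0⊕0⊕0 = 1
Syndrome (s4...s1) = 101 → position 5.

5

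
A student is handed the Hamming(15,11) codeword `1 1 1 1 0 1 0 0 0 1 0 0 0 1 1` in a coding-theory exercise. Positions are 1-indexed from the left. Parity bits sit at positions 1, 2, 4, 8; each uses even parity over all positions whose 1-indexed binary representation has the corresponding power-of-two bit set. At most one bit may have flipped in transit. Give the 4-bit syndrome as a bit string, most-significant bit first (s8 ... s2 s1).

1001

s1: b1⊕b3⊕b5⊕b7⊕b9⊕b11⊕b13⊕b15 = 1⊕1⊕0⊕0⊕0⊕0⊕0⊕1 = 1
s2: b2⊕b3⊕b6⊕b7⊕b10⊕b11⊕b14⊕b15 = 1⊕1⊕1⊕0⊕1⊕0⊕1⊕1 = 0
s4: b4⊕b5⊕b6⊕b7⊕b12⊕b13⊕b14⊕b15 = 1⊕0⊕1⊕0⊕0⊕0⊕1⊕1 = 0
s8: b8⊕b9⊕b10⊕b11⊕b12⊕b13⊕b14⊕b15 = 0⊕0⊕1⊕0⊕0⊕0⊕1⊕1 = 1
Syndrome (s8...s1) = 1001 → position 9.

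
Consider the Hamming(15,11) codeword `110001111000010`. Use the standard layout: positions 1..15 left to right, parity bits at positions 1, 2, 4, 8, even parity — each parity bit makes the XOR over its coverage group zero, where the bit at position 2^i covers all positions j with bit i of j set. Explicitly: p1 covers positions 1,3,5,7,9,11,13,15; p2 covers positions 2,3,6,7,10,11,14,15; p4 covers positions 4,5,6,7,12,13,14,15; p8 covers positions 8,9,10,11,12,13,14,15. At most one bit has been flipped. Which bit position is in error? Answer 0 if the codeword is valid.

s1: b1⊕b3⊕b5⊕b7⊕b9⊕b11⊕b13⊕b15 = 1⊕0⊕0⊕1⊕1⊕0⊕0⊕0 = 1
s2: b2⊕b3⊕b6⊕b7⊕b10⊕b11⊕b14⊕b15 = 1⊕0⊕1⊕1⊕0⊕0⊕1⊕0 = 0
s4: b4⊕b5⊕b6⊕b7⊕b12⊕b13⊕b14⊕b15 = 0⊕0⊕1⊕1⊕0⊕0⊕1⊕0 = 1
s8: b8⊕b9⊕b10⊕b11⊕b12⊕b13⊕b14⊕b15 = 1⊕1⊕0⊕0⊕0⊕0⊕1⊕0 = 1
Syndrome (s8...s1) = 1101 → position 13.

13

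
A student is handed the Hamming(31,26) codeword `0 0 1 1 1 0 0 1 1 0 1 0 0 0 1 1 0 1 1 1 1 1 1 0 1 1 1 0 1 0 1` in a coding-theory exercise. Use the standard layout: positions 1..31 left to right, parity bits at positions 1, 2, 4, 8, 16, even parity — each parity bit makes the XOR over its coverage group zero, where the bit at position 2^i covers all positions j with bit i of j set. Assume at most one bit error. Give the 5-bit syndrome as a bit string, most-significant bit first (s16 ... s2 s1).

01100

s1: b1⊕b3⊕b5⊕b7⊕b9⊕b11⊕b13⊕b15⊕b17⊕b19⊕b21⊕b23⊕b25⊕b27⊕b29⊕b31 = 0⊕1⊕1⊕0⊕1⊕1⊕0⊕1⊕0⊕1⊕1⊕1⊕1⊕1⊕1⊕1 = 0
s2: b2⊕b3⊕b6⊕b7⊕b10⊕b11⊕b14⊕b15⊕b18⊕b19⊕b22⊕b23⊕b26⊕b27⊕b30⊕b31 = 0⊕1⊕0⊕0⊕0⊕1⊕0⊕1⊕1⊕1⊕1⊕1⊕1⊕1⊕0⊕1 = 0
s4: b4⊕b5⊕b6⊕b7⊕b12⊕b13⊕b14⊕b15⊕b20⊕b21⊕b22⊕b23⊕b28⊕b29⊕b30⊕b31 = 1⊕1⊕0⊕0⊕0⊕0⊕0⊕1⊕1⊕1⊕1⊕1⊕0⊕1⊕0⊕1 = 1
s8: b8⊕b9⊕b10⊕b11⊕b12⊕b13⊕b14⊕b15⊕b24⊕b25⊕b26⊕b27⊕b28⊕b29⊕b30⊕b31 = 1⊕1⊕0⊕1⊕0⊕0⊕0⊕1⊕0⊕1⊕1⊕1⊕0⊕1⊕0⊕1 = 1
s16: b16⊕b17⊕b18⊕b19⊕b20⊕b21⊕b22⊕b23⊕b24⊕b25⊕b26⊕b27⊕b28⊕b29⊕b30⊕b31 = 1⊕0⊕1⊕1⊕1⊕1⊕1⊕1⊕0⊕1⊕1⊕1⊕0⊕1⊕0⊕1 = 0
Syndrome (s16...s1) = 01100 → position 12.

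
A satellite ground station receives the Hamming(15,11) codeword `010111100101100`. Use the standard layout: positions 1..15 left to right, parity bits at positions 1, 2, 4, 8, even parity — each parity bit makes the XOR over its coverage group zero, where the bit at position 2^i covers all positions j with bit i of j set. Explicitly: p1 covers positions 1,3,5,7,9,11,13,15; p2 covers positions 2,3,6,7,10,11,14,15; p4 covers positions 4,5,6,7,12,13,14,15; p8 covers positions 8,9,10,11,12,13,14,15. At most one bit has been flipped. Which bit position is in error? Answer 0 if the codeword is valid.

9

s1: b1⊕b3⊕b5⊕b7⊕b9⊕b11⊕b13⊕b15 = 0⊕0⊕1⊕1⊕0⊕0⊕1⊕0 = 1
s2: b2⊕b3⊕b6⊕b7⊕b10⊕b11⊕b14⊕b15 = 1⊕0⊕1⊕1⊕1⊕0⊕0⊕0 = 0
s4: b4⊕b5⊕b6⊕b7⊕b12⊕b13⊕b14⊕b15 = 1⊕1⊕1⊕1⊕1⊕1⊕0⊕0 = 0
s8: b8⊕b9⊕b10⊕b11⊕b12⊕b13⊕b14⊕b15 = 0⊕0⊕1⊕0⊕1⊕1⊕0⊕0 = 1
Syndrome (s8...s1) = 1001 → position 9.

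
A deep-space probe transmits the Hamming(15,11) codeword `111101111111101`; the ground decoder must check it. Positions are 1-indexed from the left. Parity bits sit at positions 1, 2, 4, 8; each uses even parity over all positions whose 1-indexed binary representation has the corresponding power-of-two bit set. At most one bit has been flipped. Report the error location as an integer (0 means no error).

11

s1: b1⊕b3⊕b5⊕b7⊕b9⊕b11⊕b13⊕b15 = 1⊕1⊕0⊕1⊕1⊕1⊕1⊕1 = 1
s2: b2⊕b3⊕b6⊕b7⊕b10⊕b11⊕b14⊕b15 = 1⊕1⊕1⊕1⊕1⊕1⊕0⊕1 = 1
s4: b4⊕b5⊕b6⊕b7⊕b12⊕b13⊕b14⊕b15 = 1⊕0⊕1⊕1⊕1⊕1⊕0⊕1 = 0
s8: b8⊕b9⊕b10⊕b11⊕b12⊕b13⊕b14⊕b15 = 1⊕1⊕1⊕1⊕1⊕1⊕0⊕1 = 1
Syndrome (s8...s1) = 1011 → position 11.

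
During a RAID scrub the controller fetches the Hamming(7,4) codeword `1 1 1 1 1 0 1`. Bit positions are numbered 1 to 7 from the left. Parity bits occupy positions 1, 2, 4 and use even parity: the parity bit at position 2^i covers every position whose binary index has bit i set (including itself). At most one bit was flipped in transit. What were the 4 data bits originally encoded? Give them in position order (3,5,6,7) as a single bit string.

s1: b1⊕b3⊕b5⊕b7 = 1⊕1⊕1⊕1 = 0
s2: b2⊕b3⊕b6⊕b7 = 1⊕1⊕0⊕1 = 1
s4: b4⊕b5⊕b6⊕b7 = 1⊕1⊕0⊕1 = 1
Syndrome (s4...s1) = 110 → position 6.
Flip bit 6: corrected codeword = 1111111
Data bits at positions 3,5,6,7: 1111

1111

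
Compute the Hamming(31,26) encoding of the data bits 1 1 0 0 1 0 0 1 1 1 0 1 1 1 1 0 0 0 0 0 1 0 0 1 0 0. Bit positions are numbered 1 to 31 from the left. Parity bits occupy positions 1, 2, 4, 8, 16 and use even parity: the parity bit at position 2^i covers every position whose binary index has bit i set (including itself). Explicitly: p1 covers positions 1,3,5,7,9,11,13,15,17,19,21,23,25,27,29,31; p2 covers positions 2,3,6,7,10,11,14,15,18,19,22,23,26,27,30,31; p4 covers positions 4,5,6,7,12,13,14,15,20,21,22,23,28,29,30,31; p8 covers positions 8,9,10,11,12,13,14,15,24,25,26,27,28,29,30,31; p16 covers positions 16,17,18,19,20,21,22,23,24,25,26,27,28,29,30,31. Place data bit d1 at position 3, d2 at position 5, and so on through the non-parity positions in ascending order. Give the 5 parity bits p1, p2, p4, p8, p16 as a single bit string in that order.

Place data bits at non-power-of-two positions: b3=1, b5=1, b6=0, b7=0, b9=1, b10=0, b11=0, b12=1, b13=1, b14=1, b15=0, b17=1, b18=1, b19=1, b20=1, b21=0, b22=0, b23=0, b24=0, b25=0, b26=1, b27=0, b28=0, b29=1, b30=0, b31=0.
p1 = XOR of data positions {3,5,7,9,11,13,15,17,19,21,23,25,27,29,31} = 1⊕1⊕0⊕1⊕0⊕1⊕0⊕1⊕1⊕0⊕0⊕0⊕0⊕1⊕0 = 1
p2 = XOR of data positions {3,6,7,10,11,14,15,18,19,22,23,26,27,30,31} = 1⊕0⊕0⊕0⊕0⊕1⊕0⊕1⊕1⊕0⊕0⊕1⊕0⊕0⊕0 = 1
p4 = XOR of data positions {5,6,7,12,13,14,15,20,21,22,23,28,29,30,31} = 1⊕0⊕0⊕1⊕1⊕1⊕0⊕1⊕0⊕0⊕0⊕0⊕1⊕0⊕0 = 0
p8 = XOR of data positions {9,10,11,12,13,14,15,24,25,26,27,28,29,30,31} = 1⊕0⊕0⊕1⊕1⊕1⊕0⊕0⊕0⊕1⊕0⊕0⊕1⊕0⊕0 = 0
p16 = XOR of data positions {17,18,19,20,21,22,23,24,25,26,27,28,29,30,31} = 1⊕1⊕1⊕1⊕0⊕0⊕0⊕0⊕0⊕1⊕0⊕0⊕1⊕0⊕0 = 0
Parity bits p1,p2,p4,p8,p16 = 11000

11000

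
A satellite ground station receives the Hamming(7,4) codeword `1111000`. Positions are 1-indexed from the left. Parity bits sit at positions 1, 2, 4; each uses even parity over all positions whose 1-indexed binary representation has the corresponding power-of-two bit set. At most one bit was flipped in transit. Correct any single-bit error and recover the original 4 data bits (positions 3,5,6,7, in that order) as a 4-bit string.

s1: b1⊕b3⊕b5⊕b7 = 1⊕1⊕0⊕0 = 0
s2: b2⊕b3⊕b6⊕b7 = 1⊕1⊕0⊕0 = 0
s4: b4⊕b5⊕b6⊕b7 = 1⊕0⊕0⊕0 = 1
Syndrome (s4...s1) = 100 → position 4.
Flip bit 4: corrected codeword = 1110000
Data bits at positions 3,5,6,7: 1000

1000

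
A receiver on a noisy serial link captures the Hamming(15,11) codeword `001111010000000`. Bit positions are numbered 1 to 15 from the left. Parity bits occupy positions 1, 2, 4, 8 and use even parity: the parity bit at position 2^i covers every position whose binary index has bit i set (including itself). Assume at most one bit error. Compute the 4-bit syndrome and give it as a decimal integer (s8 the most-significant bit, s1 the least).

s1: b1⊕b3⊕b5⊕b7⊕b9⊕b11⊕b13⊕b15 = 0⊕1⊕1⊕0⊕0⊕0⊕0⊕0 = 0
s2: b2⊕b3⊕b6⊕b7⊕b10⊕b11⊕b14⊕b15 = 0⊕1⊕1⊕0⊕0⊕0⊕0⊕0 = 0
s4: b4⊕b5⊕b6⊕b7⊕b12⊕b13⊕b14⊕b15 = 1⊕1⊕1⊕0⊕0⊕0⊕0⊕0 = 1
s8: b8⊕b9⊕b10⊕b11⊕b12⊕b13⊕b14⊕b15 = 1⊕0⊕0⊕0⊕0⊕0⊕0⊕0 = 1
Syndrome (s8...s1) = 1100 → position 12.

12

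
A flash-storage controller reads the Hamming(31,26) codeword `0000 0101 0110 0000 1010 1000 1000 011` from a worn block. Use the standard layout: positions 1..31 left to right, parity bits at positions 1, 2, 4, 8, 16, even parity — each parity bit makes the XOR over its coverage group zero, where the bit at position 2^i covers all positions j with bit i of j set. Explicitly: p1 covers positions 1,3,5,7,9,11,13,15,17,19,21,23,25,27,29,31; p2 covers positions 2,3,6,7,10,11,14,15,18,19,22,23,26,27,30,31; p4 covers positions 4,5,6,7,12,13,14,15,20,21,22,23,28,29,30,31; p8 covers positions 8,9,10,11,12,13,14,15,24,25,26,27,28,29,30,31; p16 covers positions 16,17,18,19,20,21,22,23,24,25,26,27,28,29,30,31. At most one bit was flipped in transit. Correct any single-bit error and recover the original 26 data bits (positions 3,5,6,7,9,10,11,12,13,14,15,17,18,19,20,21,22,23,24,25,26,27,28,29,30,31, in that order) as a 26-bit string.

00100110000101010001000011

s1: b1⊕b3⊕b5⊕b7⊕b9⊕b11⊕b13⊕b15⊕b17⊕b19⊕b21⊕b23⊕b25⊕b27⊕b29⊕b31 = 0⊕0⊕0⊕0⊕0⊕1⊕0⊕0⊕1⊕1⊕1⊕0⊕1⊕0⊕0⊕1 = 0
s2: b2⊕b3⊕b6⊕b7⊕b10⊕b11⊕b14⊕b15⊕b18⊕b19⊕b22⊕b23⊕b26⊕b27⊕b30⊕b31 = 0⊕0⊕1⊕0⊕1⊕1⊕0⊕0⊕0⊕1⊕0⊕0⊕0⊕0⊕1⊕1 = 0
s4: b4⊕b5⊕b6⊕b7⊕b12⊕b13⊕b14⊕b15⊕b20⊕b21⊕b22⊕b23⊕b28⊕b29⊕b30⊕b31 = 0⊕0⊕1⊕0⊕0⊕0⊕0⊕0⊕0⊕1⊕0⊕0⊕0⊕0⊕1⊕1 = 0
s8: b8⊕b9⊕b10⊕b11⊕b12⊕b13⊕b14⊕b15⊕b24⊕b25⊕b26⊕b27⊕b28⊕b29⊕b30⊕b31 = 1⊕0⊕1⊕1⊕0⊕0⊕0⊕0⊕0⊕1⊕0⊕0⊕0⊕0⊕1⊕1 = 0
s16: b16⊕b17⊕b18⊕b19⊕b20⊕b21⊕b22⊕b23⊕b24⊕b25⊕b26⊕b27⊕b28⊕b29⊕b30⊕b31 = 0⊕1⊕0⊕1⊕0⊕1⊕0⊕0⊕0⊕1⊕0⊕0⊕0⊕0⊕1⊕1 = 0
Syndrome (s16...s1) = 00000 → position 0 (no error).
No correction needed.
Data bits at positions 3,5,6,7,9,10,11,12,13,14,15,17,18,19,20,21,22,23,24,25,26,27,28,29,30,31: 00100110000101010001000011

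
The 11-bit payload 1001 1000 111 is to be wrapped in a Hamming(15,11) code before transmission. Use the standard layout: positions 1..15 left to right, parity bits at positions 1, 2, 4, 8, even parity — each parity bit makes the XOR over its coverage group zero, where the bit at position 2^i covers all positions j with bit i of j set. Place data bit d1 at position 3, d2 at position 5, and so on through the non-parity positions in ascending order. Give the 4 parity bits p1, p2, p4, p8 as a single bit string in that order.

1000

Place data bits at non-power-of-two positions: b3=1, b5=0, b6=0, b7=1, b9=1, b10=0, b11=0, b12=0, b13=1, b14=1, b15=1.
p1 = XOR of data positions {3,5,7,9,11,13,15} = 1⊕0⊕1⊕1⊕0⊕1⊕1 = 1
p2 = XOR of data positions {3,6,7,10,11,14,15} = 1⊕0⊕1⊕0⊕0⊕1⊕1 = 0
p4 = XOR of data positions {5,6,7,12,13,14,15} = 0⊕0⊕1⊕0⊕1⊕1⊕1 = 0
p8 = XOR of data positions {9,10,11,12,13,14,15} = 1⊕0⊕0⊕0⊕1⊕1⊕1 = 0
Parity bits p1,p2,p4,p8 = 1000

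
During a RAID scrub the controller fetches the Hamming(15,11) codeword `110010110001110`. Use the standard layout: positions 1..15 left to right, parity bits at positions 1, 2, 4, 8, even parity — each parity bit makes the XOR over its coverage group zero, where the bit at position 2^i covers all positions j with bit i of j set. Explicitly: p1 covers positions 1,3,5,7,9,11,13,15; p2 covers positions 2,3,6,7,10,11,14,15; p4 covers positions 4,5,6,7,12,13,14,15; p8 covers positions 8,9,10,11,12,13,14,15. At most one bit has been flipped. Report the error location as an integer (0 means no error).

s1: b1⊕b3⊕b5⊕b7⊕b9⊕b11⊕b13⊕b15 = 1⊕0⊕1⊕1⊕0⊕0⊕1⊕0 = 0
s2: b2⊕b3⊕b6⊕b7⊕b10⊕b11⊕b14⊕b15 = 1⊕0⊕0⊕1⊕0⊕0⊕1⊕0 = 1
s4: b4⊕b5⊕b6⊕b7⊕b12⊕b13⊕b14⊕b15 = 0⊕1⊕0⊕1⊕1⊕1⊕1⊕0 = 1
s8: b8⊕b9⊕b10⊕b11⊕b12⊕b13⊕b14⊕b15 = 1⊕0⊕0⊕0⊕1⊕1⊕1⊕0 = 0
Syndrome (s8...s1) = 0110 → position 6.

6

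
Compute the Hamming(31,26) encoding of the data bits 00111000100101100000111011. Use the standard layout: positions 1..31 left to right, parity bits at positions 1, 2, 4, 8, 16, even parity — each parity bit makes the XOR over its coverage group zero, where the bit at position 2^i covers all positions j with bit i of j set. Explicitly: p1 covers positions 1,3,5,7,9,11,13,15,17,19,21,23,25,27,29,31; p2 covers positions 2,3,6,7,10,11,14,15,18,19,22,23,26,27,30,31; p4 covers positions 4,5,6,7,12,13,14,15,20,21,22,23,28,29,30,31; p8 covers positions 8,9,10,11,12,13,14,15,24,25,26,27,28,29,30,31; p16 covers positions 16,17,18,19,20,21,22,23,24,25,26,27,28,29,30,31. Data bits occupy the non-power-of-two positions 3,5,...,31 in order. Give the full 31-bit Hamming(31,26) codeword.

Place data bits at non-power-of-two positions: b3=0, b5=0, b6=1, b7=1, b9=1, b10=0, b11=0, b12=0, b13=1, b14=0, b15=0, b17=1, b18=0, b19=1, b20=1, b21=0, b22=0, b23=0, b24=0, b25=0, b26=1, b27=1, b28=1, b29=0, b30=1, b31=1.
p1 = XOR of data positions {3,5,7,9,11,13,15,17,19,21,23,25,27,29,31} = 0⊕0⊕1⊕1⊕0⊕1⊕0⊕1⊕1⊕0⊕0⊕0⊕1⊕0⊕1 = 1
p2 = XOR of data positions {3,6,7,10,11,14,15,18,19,22,23,26,27,30,31} = 0⊕1⊕1⊕0⊕0⊕0⊕0⊕0⊕1⊕0⊕0⊕1⊕1⊕1⊕1 = 1
p4 = XOR of data positions {5,6,7,12,13,14,15,20,21,22,23,28,29,30,31} = 0⊕1⊕1⊕0⊕1⊕0⊕0⊕1⊕0⊕0⊕0⊕1⊕0⊕1⊕1 = 1
p8 = XOR of data positions {9,10,11,12,13,14,15,24,25,26,27,28,29,30,31} = 1⊕0⊕0⊕0⊕1⊕0⊕0⊕0⊕0⊕1⊕1⊕1⊕0⊕1⊕1 = 1
p16 = XOR of data positions {17,18,19,20,21,22,23,24,25,26,27,28,29,30,31} = 1⊕0⊕1⊕1⊕0⊕0⊕0⊕0⊕0⊕1⊕1⊕1⊕0⊕1⊕1 = 0
Codeword b1..b31 = 1101011110001000101100000111011

1101011110001000101100000111011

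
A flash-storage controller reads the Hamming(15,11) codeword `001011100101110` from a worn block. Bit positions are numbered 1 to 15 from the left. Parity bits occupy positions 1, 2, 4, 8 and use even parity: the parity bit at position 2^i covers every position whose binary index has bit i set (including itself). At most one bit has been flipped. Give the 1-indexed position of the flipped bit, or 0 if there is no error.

s1: b1⊕b3⊕b5⊕b7⊕b9⊕b11⊕b13⊕b15 = 0⊕1⊕1⊕1⊕0⊕0⊕1⊕0 = 0
s2: b2⊕b3⊕b6⊕b7⊕b10⊕b11⊕b14⊕b15 = 0⊕1⊕1⊕1⊕1⊕0⊕1⊕0 = 1
s4: b4⊕b5⊕b6⊕b7⊕b12⊕b13⊕b14⊕b15 = 0⊕1⊕1⊕1⊕1⊕1⊕1⊕0 = 0
s8: b8⊕b9⊕b10⊕b11⊕b12⊕b13⊕b14⊕b15 = 0⊕0⊕1⊕0⊕1⊕1⊕1⊕0 = 0
Syndrome (s8...s1) = 0010 → position 2.

2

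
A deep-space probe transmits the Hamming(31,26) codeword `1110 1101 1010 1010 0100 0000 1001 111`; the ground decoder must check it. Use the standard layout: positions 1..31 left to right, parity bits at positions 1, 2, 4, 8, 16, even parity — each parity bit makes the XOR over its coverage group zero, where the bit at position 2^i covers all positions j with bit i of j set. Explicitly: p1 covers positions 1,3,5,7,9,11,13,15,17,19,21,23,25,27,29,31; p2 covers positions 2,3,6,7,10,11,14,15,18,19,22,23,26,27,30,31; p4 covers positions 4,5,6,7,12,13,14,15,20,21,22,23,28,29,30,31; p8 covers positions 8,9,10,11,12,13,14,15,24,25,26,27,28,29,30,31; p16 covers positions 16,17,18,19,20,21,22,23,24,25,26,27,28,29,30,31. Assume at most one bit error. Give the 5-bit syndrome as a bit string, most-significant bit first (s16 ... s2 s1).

s1: b1⊕b3⊕b5⊕b7⊕b9⊕b11⊕b13⊕b15⊕b17⊕b19⊕b21⊕b23⊕b25⊕b27⊕b29⊕b31 = 1⊕1⊕1⊕0⊕1⊕1⊕1⊕1⊕0⊕0⊕0⊕0⊕1⊕0⊕1⊕1 = 0
s2: b2⊕b3⊕b6⊕b7⊕b10⊕b11⊕b14⊕b15⊕b18⊕b19⊕b22⊕b23⊕b26⊕b27⊕b30⊕b31 = 1⊕1⊕1⊕0⊕0⊕1⊕0⊕1⊕1⊕0⊕0⊕0⊕0⊕0⊕1⊕1 = 0
s4: b4⊕b5⊕b6⊕b7⊕b12⊕b13⊕b14⊕b15⊕b20⊕b21⊕b22⊕b23⊕b28⊕b29⊕b30⊕b31 = 0⊕1⊕1⊕0⊕0⊕1⊕0⊕1⊕0⊕0⊕0⊕0⊕1⊕1⊕1⊕1 = 0
s8: b8⊕b9⊕b10⊕b11⊕b12⊕b13⊕b14⊕b15⊕b24⊕b25⊕b26⊕b27⊕b28⊕b29⊕b30⊕b31 = 1⊕1⊕0⊕1⊕0⊕1⊕0⊕1⊕0⊕1⊕0⊕0⊕1⊕1⊕1⊕1 = 0
s16: b16⊕b17⊕b18⊕b19⊕b20⊕b21⊕b22⊕b23⊕b24⊕b25⊕b26⊕b27⊕b28⊕b29⊕b30⊕b31 = 0⊕0⊕1⊕0⊕0⊕0⊕0⊕0⊕0⊕1⊕0⊕0⊕1⊕1⊕1⊕1 = 0
Syndrome (s16...s1) = 00000 → position 0 (no error).

00000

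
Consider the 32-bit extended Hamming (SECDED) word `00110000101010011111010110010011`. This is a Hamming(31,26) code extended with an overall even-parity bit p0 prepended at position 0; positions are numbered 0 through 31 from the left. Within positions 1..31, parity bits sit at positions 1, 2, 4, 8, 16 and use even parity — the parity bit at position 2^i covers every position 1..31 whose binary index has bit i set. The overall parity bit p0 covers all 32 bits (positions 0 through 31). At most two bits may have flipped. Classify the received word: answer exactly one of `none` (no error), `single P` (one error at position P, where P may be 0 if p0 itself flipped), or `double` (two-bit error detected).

s1: b1⊕b3⊕b5⊕b7⊕b9⊕b11⊕b13⊕b15⊕b17⊕b19⊕b21⊕b23⊕b25⊕b27⊕b29⊕b31 = 0⊕1⊕0⊕0⊕0⊕0⊕0⊕1⊕1⊕1⊕1⊕1⊕0⊕1⊕0⊕1 = 0
s2: b2⊕b3⊕b6⊕b7⊕b10⊕b11⊕b14⊕b15⊕b18⊕b19⊕b22⊕b23⊕b26⊕b27⊕b30⊕b31 = 1⊕1⊕0⊕0⊕1⊕0⊕0⊕1⊕1⊕1⊕0⊕1⊕0⊕1⊕1⊕1 = 0
s4: b4⊕b5⊕b6⊕b7⊕b12⊕b13⊕b14⊕b15⊕b20⊕b21⊕b22⊕b23⊕b28⊕b29⊕b30⊕b31 = 0⊕0⊕0⊕0⊕1⊕0⊕0⊕1⊕0⊕1⊕0⊕1⊕0⊕0⊕1⊕1 = 0
s8: b8⊕b9⊕b10⊕b11⊕b12⊕b13⊕b14⊕b15⊕b24⊕b25⊕b26⊕b27⊕b28⊕b29⊕b30⊕b31 = 1⊕0⊕1⊕0⊕1⊕0⊕0⊕1⊕1⊕0⊕0⊕1⊕0⊕0⊕1⊕1 = 0
s16: b16⊕b17⊕b18⊕b19⊕b20⊕b21⊕b22⊕b23⊕b24⊕b25⊕b26⊕b27⊕b28⊕b29⊕b30⊕b31 = 1⊕1⊕1⊕1⊕0⊕1⊕0⊕1⊕1⊕0⊕0⊕1⊕0⊕0⊕1⊕1 = 0
Syndrome (s16...s1) = 00000 → position 0 (no error).
Overall parity (XOR of all 32 bits, including p0): 0⊕0⊕1⊕1⊕0⊕0⊕0⊕0⊕1⊕0⊕1⊕0⊕1⊕0⊕0⊕1⊕1⊕1⊕1⊕1⊕0⊕1⊕0⊕1⊕1⊕0⊕0⊕1⊕0⊕0⊕1⊕1 = 0
Overall=0, syndrome position=0 → no error.

none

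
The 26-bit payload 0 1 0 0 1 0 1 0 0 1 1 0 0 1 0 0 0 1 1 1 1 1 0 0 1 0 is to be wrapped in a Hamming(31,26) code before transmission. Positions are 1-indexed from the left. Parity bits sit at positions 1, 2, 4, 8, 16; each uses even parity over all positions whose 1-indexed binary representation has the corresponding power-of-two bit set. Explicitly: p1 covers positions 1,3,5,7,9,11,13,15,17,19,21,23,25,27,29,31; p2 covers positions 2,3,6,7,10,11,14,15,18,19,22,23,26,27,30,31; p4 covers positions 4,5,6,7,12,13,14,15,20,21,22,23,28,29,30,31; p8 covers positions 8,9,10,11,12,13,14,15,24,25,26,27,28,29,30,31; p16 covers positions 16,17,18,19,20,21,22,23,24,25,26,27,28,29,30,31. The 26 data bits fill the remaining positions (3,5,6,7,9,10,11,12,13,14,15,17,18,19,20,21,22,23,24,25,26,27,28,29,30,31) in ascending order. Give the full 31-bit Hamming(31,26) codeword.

Place data bits at non-power-of-two positions: b3=0, b5=1, b6=0, b7=0, b9=1, b10=0, b11=1, b12=0, b13=0, b14=1, b15=1, b17=0, b18=0, b19=1, b20=0, b21=0, b22=0, b23=1, b24=1, b25=1, b26=1, b27=1, b28=0, b29=0, b30=1, b31=0.
p1 = XOR of data positions {3,5,7,9,11,13,15,17,19,21,23,25,27,29,31} = 0⊕1⊕0⊕1⊕1⊕0⊕1⊕0⊕1⊕0⊕1⊕1⊕1⊕0⊕0 = 0
p2 = XOR of data positions {3,6,7,10,11,14,15,18,19,22,23,26,27,30,31} = 0⊕0⊕0⊕0⊕1⊕1⊕1⊕0⊕1⊕0⊕1⊕1⊕1⊕1⊕0 = 0
p4 = XOR of data positions {5,6,7,12,13,14,15,20,21,22,23,28,29,30,31} = 1⊕0⊕0⊕0⊕0⊕1⊕1⊕0⊕0⊕0⊕1⊕0⊕0⊕1⊕0 = 1
p8 = XOR of data positions {9,10,11,12,13,14,15,24,25,26,27,28,29,30,31} = 1⊕0⊕1⊕0⊕0⊕1⊕1⊕1⊕1⊕1⊕1⊕0⊕0⊕1⊕0 = 1
p16 = XOR of data positions {17,18,19,20,21,22,23,24,25,26,27,28,29,30,31} = 0⊕0⊕1⊕0⊕0⊕0⊕1⊕1⊕1⊕1⊕1⊕0⊕0⊕1⊕0 = 1
Codeword b1..b31 = 0001100110100111001000111110010

0001100110100111001000111110010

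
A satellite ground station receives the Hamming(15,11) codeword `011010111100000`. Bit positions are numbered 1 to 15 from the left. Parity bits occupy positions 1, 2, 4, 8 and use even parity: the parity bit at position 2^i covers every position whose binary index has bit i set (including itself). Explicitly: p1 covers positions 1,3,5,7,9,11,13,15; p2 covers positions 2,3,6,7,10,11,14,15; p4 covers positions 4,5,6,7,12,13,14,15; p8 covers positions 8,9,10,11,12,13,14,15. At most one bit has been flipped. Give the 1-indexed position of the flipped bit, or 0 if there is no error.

s1: b1⊕b3⊕b5⊕b7⊕b9⊕b11⊕b13⊕b15 = 0⊕1⊕1⊕1⊕1⊕0⊕0⊕0 = 0
s2: b2⊕b3⊕b6⊕b7⊕b10⊕b11⊕b14⊕b15 = 1⊕1⊕0⊕1⊕1⊕0⊕0⊕0 = 0
s4: b4⊕b5⊕b6⊕b7⊕b12⊕b13⊕b14⊕b15 = 0⊕1⊕0⊕1⊕0⊕0⊕0⊕0 = 0
s8: b8⊕b9⊕b10⊕b11⊕b12⊕b13⊕b14⊕b15 = 1⊕1⊕1⊕0⊕0⊕0⊕0⊕0 = 1
Syndrome (s8...s1) = 1000 → position 8.

8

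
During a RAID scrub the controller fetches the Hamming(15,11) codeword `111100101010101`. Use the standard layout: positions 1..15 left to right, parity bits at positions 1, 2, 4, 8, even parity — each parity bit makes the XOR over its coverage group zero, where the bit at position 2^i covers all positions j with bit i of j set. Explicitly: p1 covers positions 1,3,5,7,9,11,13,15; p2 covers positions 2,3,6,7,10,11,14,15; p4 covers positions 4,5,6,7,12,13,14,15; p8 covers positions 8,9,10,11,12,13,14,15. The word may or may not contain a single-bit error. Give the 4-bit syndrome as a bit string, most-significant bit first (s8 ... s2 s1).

s1: b1⊕b3⊕b5⊕b7⊕b9⊕b11⊕b13⊕b15 = 1⊕1⊕0⊕1⊕1⊕1⊕1⊕1 = 1
s2: b2⊕b3⊕b6⊕b7⊕b10⊕b11⊕b14⊕b15 = 1⊕1⊕0⊕1⊕0⊕1⊕0⊕1 = 1
s4: b4⊕b5⊕b6⊕b7⊕b12⊕b13⊕b14⊕b15 = 1⊕0⊕0⊕1⊕0⊕1⊕0⊕1 = 0
s8: b8⊕b9⊕b10⊕b11⊕b12⊕b13⊕b14⊕b15 = 0⊕1⊕0⊕1⊕0⊕1⊕0⊕1 = 0
Syndrome (s8...s1) = 0011 → position 3.

0011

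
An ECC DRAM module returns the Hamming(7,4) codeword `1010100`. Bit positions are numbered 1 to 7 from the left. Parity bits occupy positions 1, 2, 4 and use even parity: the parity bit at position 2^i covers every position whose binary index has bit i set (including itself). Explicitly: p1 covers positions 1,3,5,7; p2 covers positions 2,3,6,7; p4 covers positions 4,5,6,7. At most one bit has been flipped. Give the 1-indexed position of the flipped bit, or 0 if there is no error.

s1: b1⊕b3⊕b5⊕b7 = 1⊕1⊕1⊕0 = 1
s2: b2⊕b3⊕b6⊕b7 = 0⊕1⊕0⊕0 = 1
s4: b4⊕b5⊕b6⊕b7 = 0⊕1⊕0⊕0 = 1
Syndrome (s4...s1) = 111 → position 7.

7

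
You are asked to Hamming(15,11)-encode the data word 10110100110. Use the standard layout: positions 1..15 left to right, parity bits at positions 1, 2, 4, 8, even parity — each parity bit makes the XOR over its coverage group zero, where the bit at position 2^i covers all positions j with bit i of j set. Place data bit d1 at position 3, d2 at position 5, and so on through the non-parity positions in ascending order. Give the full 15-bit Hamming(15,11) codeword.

Place data bits at non-power-of-two positions: b3=1, b5=0, b6=1, b7=1, b9=0, b10=1, b11=0, b12=0, b13=1, b14=1, b15=0.
p1 = XOR of data positions {3,5,7,9,11,13,15} = 1⊕0⊕1⊕0⊕0⊕1⊕0 = 1
p2 = XOR of data positions {3,6,7,10,11,14,15} = 1⊕1⊕1⊕1⊕0⊕1⊕0 = 1
p4 = XOR of data positions {5,6,7,12,13,14,15} = 0⊕1⊕1⊕0⊕1⊕1⊕0 = 0
p8 = XOR of data positions {9,10,11,12,13,14,15} = 0⊕1⊕0⊕0⊕1⊕1⊕0 = 1
Codeword b1..b15 = 111001110100110

111001110100110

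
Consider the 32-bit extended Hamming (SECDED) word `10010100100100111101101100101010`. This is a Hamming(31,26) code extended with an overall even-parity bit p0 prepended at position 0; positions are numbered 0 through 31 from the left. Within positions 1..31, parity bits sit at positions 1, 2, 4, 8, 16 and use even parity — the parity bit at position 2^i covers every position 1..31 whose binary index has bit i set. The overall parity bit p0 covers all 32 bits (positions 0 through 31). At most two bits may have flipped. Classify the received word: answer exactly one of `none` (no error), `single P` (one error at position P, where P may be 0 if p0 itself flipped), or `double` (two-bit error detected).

double

s1: b1⊕b3⊕b5⊕b7⊕b9⊕b11⊕b13⊕b15⊕b17⊕b19⊕b21⊕b23⊕b25⊕b27⊕b29⊕b31 = 0⊕1⊕1⊕0⊕0⊕1⊕0⊕1⊕1⊕1⊕0⊕1⊕0⊕0⊕0⊕0 = 1
s2: b2⊕b3⊕b6⊕b7⊕b10⊕b11⊕b14⊕b15⊕b18⊕b19⊕b22⊕b23⊕b26⊕b27⊕b30⊕b31 = 0⊕1⊕0⊕0⊕0⊕1⊕1⊕1⊕0⊕1⊕1⊕1⊕1⊕0⊕1⊕0 = 1
s4: b4⊕b5⊕b6⊕b7⊕b12⊕b13⊕b14⊕b15⊕b20⊕b21⊕b22⊕b23⊕b28⊕b29⊕b30⊕b31 = 0⊕1⊕0⊕0⊕0⊕0⊕1⊕1⊕1⊕0⊕1⊕1⊕1⊕0⊕1⊕0 = 0
s8: b8⊕b9⊕b10⊕b11⊕b12⊕b13⊕b14⊕b15⊕b24⊕b25⊕b26⊕b27⊕b28⊕b29⊕b30⊕b31 = 1⊕0⊕0⊕1⊕0⊕0⊕1⊕1⊕0⊕0⊕1⊕0⊕1⊕0⊕1⊕0 = 1
s16: b16⊕b17⊕b18⊕b19⊕b20⊕b21⊕b22⊕b23⊕b24⊕b25⊕b26⊕b27⊕b28⊕b29⊕b30⊕b31 = 1⊕1⊕0⊕1⊕1⊕0⊕1⊕1⊕0⊕0⊕1⊕0⊕1⊕0⊕1⊕0 = 1
Syndrome (s16...s1) = 11011 → position 27.
Overall parity (XOR of all 32 bits, including p0): 1⊕0⊕0⊕1⊕0⊕1⊕0⊕0⊕1⊕0⊕0⊕1⊕0⊕0⊕1⊕1⊕1⊕1⊕0⊕1⊕1⊕0⊕1⊕1⊕0⊕0⊕1⊕0⊕1⊕0⊕1⊕0 = 0
Overall=0, syndrome position=27 → double-bit error detected (uncorrectable).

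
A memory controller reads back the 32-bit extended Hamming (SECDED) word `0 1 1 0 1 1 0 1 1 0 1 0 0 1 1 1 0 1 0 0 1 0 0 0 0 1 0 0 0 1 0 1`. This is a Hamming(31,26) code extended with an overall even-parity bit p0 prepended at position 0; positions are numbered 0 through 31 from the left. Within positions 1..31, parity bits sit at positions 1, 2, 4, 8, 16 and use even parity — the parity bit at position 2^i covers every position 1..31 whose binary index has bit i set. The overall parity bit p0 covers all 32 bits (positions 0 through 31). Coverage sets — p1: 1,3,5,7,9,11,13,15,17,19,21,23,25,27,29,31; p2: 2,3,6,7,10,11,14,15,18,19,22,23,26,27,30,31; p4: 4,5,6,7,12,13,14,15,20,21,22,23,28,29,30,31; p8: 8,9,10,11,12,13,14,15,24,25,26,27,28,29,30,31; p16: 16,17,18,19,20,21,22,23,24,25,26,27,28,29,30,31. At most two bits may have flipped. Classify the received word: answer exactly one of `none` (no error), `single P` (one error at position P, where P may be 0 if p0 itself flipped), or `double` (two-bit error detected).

single 21

s1: b1⊕b3⊕b5⊕b7⊕b9⊕b11⊕b13⊕b15⊕b17⊕b19⊕b21⊕b23⊕b25⊕b27⊕b29⊕b31 = 1⊕0⊕1⊕1⊕0⊕0⊕1⊕1⊕1⊕0⊕0⊕0⊕1⊕0⊕1⊕1 = 1
s2: b2⊕b3⊕b6⊕b7⊕b10⊕b11⊕b14⊕b15⊕b18⊕b19⊕b22⊕b23⊕b26⊕b27⊕b30⊕b31 = 1⊕0⊕0⊕1⊕1⊕0⊕1⊕1⊕0⊕0⊕0⊕0⊕0⊕0⊕0⊕1 = 0
s4: b4⊕b5⊕b6⊕b7⊕b12⊕b13⊕b14⊕b15⊕b20⊕b21⊕b22⊕b23⊕b28⊕b29⊕b30⊕b31 = 1⊕1⊕0⊕1⊕0⊕1⊕1⊕1⊕1⊕0⊕0⊕0⊕0⊕1⊕0⊕1 = 1
s8: b8⊕b9⊕b10⊕b11⊕b12⊕b13⊕b14⊕b15⊕b24⊕b25⊕b26⊕b27⊕b28⊕b29⊕b30⊕b31 = 1⊕0⊕1⊕0⊕0⊕1⊕1⊕1⊕0⊕1⊕0⊕0⊕0⊕1⊕0⊕1 = 0
s16: b16⊕b17⊕b18⊕b19⊕b20⊕b21⊕b22⊕b23⊕b24⊕b25⊕b26⊕b27⊕b28⊕b29⊕b30⊕b31 = 0⊕1⊕0⊕0⊕1⊕0⊕0⊕0⊕0⊕1⊕0⊕0⊕0⊕1⊕0⊕1 = 1
Syndrome (s16...s1) = 10101 → position 21.
Overall parity (XOR of all 32 bits, including p0): 0⊕1⊕1⊕0⊕1⊕1⊕0⊕1⊕1⊕0⊕1⊕0⊕0⊕1⊕1⊕1⊕0⊕1⊕0⊕0⊕1⊕0⊕0⊕0⊕0⊕1⊕0⊕0⊕0⊕1⊕0⊕1 = 1
Overall=1, syndrome position=21 → single-bit error at position 21.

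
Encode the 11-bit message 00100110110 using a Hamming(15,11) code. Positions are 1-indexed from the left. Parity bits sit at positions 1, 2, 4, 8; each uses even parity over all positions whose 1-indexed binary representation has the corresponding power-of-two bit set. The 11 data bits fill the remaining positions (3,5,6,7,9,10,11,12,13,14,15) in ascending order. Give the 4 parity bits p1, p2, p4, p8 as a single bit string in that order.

Place data bits at non-power-of-two positions: b3=0, b5=0, b6=1, b7=0, b9=0, b10=1, b11=1, b12=0, b13=1, b14=1, b15=0.
p1 = XOR of data positions {3,5,7,9,11,13,15} = 0⊕0⊕0⊕0⊕1⊕1⊕0 = 0
p2 = XOR of data positions {3,6,7,10,11,14,15} = 0⊕1⊕0⊕1⊕1⊕1⊕0 = 0
p4 = XOR of data positions {5,6,7,12,13,14,15} = 0⊕1⊕0⊕0⊕1⊕1⊕0 = 1
p8 = XOR of data positions {9,10,11,12,13,14,15} = 0⊕1⊕1⊕0⊕1⊕1⊕0 = 0
Parity bits p1,p2,p4,p8 = 0010

0010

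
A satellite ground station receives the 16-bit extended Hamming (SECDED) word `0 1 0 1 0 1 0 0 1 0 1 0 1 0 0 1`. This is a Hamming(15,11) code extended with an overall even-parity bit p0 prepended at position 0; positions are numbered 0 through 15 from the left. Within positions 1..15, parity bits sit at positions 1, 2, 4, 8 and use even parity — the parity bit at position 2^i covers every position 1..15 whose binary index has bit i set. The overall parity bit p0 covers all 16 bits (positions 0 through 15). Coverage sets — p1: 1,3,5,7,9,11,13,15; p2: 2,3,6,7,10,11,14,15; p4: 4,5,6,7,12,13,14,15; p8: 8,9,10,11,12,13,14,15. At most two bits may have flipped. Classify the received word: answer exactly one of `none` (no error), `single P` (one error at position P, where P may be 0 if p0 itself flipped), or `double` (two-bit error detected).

s1: b1⊕b3⊕b5⊕b7⊕b9⊕b11⊕b13⊕b15 = 1⊕1⊕1⊕0⊕0⊕0⊕0⊕1 = 0
s2: b2⊕b3⊕b6⊕b7⊕b10⊕b11⊕b14⊕b15 = 0⊕1⊕0⊕0⊕1⊕0⊕0⊕1 = 1
s4: b4⊕b5⊕b6⊕b7⊕b12⊕b13⊕b14⊕b15 = 0⊕1⊕0⊕0⊕1⊕0⊕0⊕1 = 1
s8: b8⊕b9⊕b10⊕b11⊕b12⊕b13⊕b14⊕b15 = 1⊕0⊕1⊕0⊕1⊕0⊕0⊕1 = 0
Syndrome (s8...s1) = 0110 → position 6.
Overall parity (XOR of all 16 bits, including p0): 0⊕1⊕0⊕1⊕0⊕1⊕0⊕0⊕1⊕0⊕1⊕0⊕1⊕0⊕0⊕1 = 1
Overall=1, syndrome position=6 → single-bit error at position 6.

single 6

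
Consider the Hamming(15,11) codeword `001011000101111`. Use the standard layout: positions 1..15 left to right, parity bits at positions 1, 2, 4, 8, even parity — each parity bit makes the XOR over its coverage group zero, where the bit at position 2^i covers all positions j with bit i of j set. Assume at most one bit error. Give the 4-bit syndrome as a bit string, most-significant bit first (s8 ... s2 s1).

s1: b1⊕b3⊕b5⊕b7⊕b9⊕b11⊕b13⊕b15 = 0⊕1⊕1⊕0⊕0⊕0⊕1⊕1 = 0
s2: b2⊕b3⊕b6⊕b7⊕b10⊕b11⊕b14⊕b15 = 0⊕1⊕1⊕0⊕1⊕0⊕1⊕1 = 1
s4: b4⊕b5⊕b6⊕b7⊕b12⊕b13⊕b14⊕b15 = 0⊕1⊕1⊕0⊕1⊕1⊕1⊕1 = 0
s8: b8⊕b9⊕b10⊕b11⊕b12⊕b13⊕b14⊕b15 = 0⊕0⊕1⊕0⊕1⊕1⊕1⊕1 = 1
Syndrome (s8...s1) = 1010 → position 10.

1010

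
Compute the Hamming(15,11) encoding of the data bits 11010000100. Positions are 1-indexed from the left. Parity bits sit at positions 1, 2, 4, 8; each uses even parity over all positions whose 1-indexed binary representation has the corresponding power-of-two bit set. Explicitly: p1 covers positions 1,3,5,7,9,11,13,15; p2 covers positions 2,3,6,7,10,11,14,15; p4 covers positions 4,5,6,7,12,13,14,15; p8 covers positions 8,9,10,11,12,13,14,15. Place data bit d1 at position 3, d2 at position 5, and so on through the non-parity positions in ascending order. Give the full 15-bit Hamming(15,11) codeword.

001110110000100

Place data bits at non-power-of-two positions: b3=1, b5=1, b6=0, b7=1, b9=0, b10=0, b11=0, b12=0, b13=1, b14=0, b15=0.
p1 = XOR of data positions {3,5,7,9,11,13,15} = 1⊕1⊕1⊕0⊕0⊕1⊕0 = 0
p2 = XOR of data positions {3,6,7,10,11,14,15} = 1⊕0⊕1⊕0⊕0⊕0⊕0 = 0
p4 = XOR of data positions {5,6,7,12,13,14,15} = 1⊕0⊕1⊕0⊕1⊕0⊕0 = 1
p8 = XOR of data positions {9,10,11,12,13,14,15} = 0⊕0⊕0⊕0⊕1⊕0⊕0 = 1
Codeword b1..b15 = 001110110000100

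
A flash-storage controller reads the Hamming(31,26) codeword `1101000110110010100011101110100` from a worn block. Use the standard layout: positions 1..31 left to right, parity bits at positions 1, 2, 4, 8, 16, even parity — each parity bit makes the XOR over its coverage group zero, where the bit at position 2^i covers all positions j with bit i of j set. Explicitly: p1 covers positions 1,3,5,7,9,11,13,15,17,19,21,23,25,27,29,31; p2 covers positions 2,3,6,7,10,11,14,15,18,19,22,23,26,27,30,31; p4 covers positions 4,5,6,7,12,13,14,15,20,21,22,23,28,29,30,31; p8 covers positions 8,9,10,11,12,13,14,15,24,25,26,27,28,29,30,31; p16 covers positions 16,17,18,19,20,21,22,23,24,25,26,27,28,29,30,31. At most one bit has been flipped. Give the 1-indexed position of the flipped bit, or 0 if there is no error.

14

s1: b1⊕b3⊕b5⊕b7⊕b9⊕b11⊕b13⊕b15⊕b17⊕b19⊕b21⊕b23⊕b25⊕b27⊕b29⊕b31 = 1⊕0⊕0⊕0⊕1⊕1⊕0⊕1⊕1⊕0⊕1⊕1⊕1⊕1⊕1⊕0 = 0
s2: b2⊕b3⊕b6⊕b7⊕b10⊕b11⊕b14⊕b15⊕b18⊕b19⊕b22⊕b23⊕b26⊕b27⊕b30⊕b31 = 1⊕0⊕0⊕0⊕0⊕1⊕0⊕1⊕0⊕0⊕1⊕1⊕1⊕1⊕0⊕0 = 1
s4: b4⊕b5⊕b6⊕b7⊕b12⊕b13⊕b14⊕b15⊕b20⊕b21⊕b22⊕b23⊕b28⊕b29⊕b30⊕b31 = 1⊕0⊕0⊕0⊕1⊕0⊕0⊕1⊕0⊕1⊕1⊕1⊕0⊕1⊕0⊕0 = 1
s8: b8⊕b9⊕b10⊕b11⊕b12⊕b13⊕b14⊕b15⊕b24⊕b25⊕b26⊕b27⊕b28⊕b29⊕b30⊕b31 = 1⊕1⊕0⊕1⊕1⊕0⊕0⊕1⊕0⊕1⊕1⊕1⊕0⊕1⊕0⊕0 = 1
s16: b16⊕b17⊕b18⊕b19⊕b20⊕b21⊕b22⊕b23⊕b24⊕b25⊕b26⊕b27⊕b28⊕b29⊕b30⊕b31 = 0⊕1⊕0⊕0⊕0⊕1⊕1⊕1⊕0⊕1⊕1⊕1⊕0⊕1⊕0⊕0 = 0
Syndrome (s16...s1) = 01110 → position 14.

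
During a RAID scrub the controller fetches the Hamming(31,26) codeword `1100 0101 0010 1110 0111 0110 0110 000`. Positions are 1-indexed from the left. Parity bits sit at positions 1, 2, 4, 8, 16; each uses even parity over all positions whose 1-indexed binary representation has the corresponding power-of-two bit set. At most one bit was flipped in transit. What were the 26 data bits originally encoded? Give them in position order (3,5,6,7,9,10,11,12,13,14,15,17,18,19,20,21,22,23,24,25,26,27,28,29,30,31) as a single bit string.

00100010111011101100110001

s1: b1⊕b3⊕b5⊕b7⊕b9⊕b11⊕b13⊕b15⊕b17⊕b19⊕b21⊕b23⊕b25⊕b27⊕b29⊕b31 = 1⊕0⊕0⊕0⊕0⊕1⊕1⊕1⊕0⊕1⊕0⊕1⊕0⊕1⊕0⊕0 = 1
s2: b2⊕b3⊕b6⊕b7⊕b10⊕b11⊕b14⊕b15⊕b18⊕b19⊕b22⊕b23⊕b26⊕b27⊕b30⊕b31 = 1⊕0⊕1⊕0⊕0⊕1⊕1⊕1⊕1⊕1⊕1⊕1⊕1⊕1⊕0⊕0 = 1
s4: b4⊕b5⊕b6⊕b7⊕b12⊕b13⊕b14⊕b15⊕b20⊕b21⊕b22⊕b23⊕b28⊕b29⊕b30⊕b31 = 0⊕0⊕1⊕0⊕0⊕1⊕1⊕1⊕1⊕0⊕1⊕1⊕0⊕0⊕0⊕0 = 1
s8: b8⊕b9⊕b10⊕b11⊕b12⊕b13⊕b14⊕b15⊕b24⊕b25⊕b26⊕b27⊕b28⊕b29⊕b30⊕b31 = 1⊕0⊕0⊕1⊕0⊕1⊕1⊕1⊕0⊕0⊕1⊕1⊕0⊕0⊕0⊕0 = 1
s16: b16⊕b17⊕b18⊕b19⊕b20⊕b21⊕b22⊕b23⊕b24⊕b25⊕b26⊕b27⊕b28⊕b29⊕b30⊕b31 = 0⊕0⊕1⊕1⊕1⊕0⊕1⊕1⊕0⊕0⊕1⊕1⊕0⊕0⊕0⊕0 = 1
Syndrome (s16...s1) = 11111 → position 31.
Flip bit 31: corrected codeword = 1100010100101110011101100110001
Data bits at positions 3,5,6,7,9,10,11,12,13,14,15,17,18,19,20,21,22,23,24,25,26,27,28,29,30,31: 00100010111011101100110001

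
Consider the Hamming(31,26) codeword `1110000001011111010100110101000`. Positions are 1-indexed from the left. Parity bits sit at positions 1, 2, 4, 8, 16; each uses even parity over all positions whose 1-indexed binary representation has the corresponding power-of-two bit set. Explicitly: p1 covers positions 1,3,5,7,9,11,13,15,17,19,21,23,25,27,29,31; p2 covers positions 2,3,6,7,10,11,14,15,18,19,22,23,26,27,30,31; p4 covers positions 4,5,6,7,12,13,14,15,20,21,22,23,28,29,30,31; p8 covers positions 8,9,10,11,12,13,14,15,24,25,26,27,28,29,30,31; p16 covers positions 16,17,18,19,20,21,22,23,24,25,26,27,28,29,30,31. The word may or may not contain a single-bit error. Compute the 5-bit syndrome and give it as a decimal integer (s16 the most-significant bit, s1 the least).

s1: b1⊕b3⊕b5⊕b7⊕b9⊕b11⊕b13⊕b15⊕b17⊕b19⊕b21⊕b23⊕b25⊕b27⊕b29⊕b31 = 1⊕1⊕0⊕0⊕0⊕0⊕1⊕1⊕0⊕0⊕0⊕1⊕0⊕0⊕0⊕0 = 1
s2: b2⊕b3⊕b6⊕b7⊕b10⊕b11⊕b14⊕b15⊕b18⊕b19⊕b22⊕b23⊕b26⊕b27⊕b30⊕b31 = 1⊕1⊕0⊕0⊕1⊕0⊕1⊕1⊕1⊕0⊕0⊕1⊕1⊕0⊕0⊕0 = 0
s4: b4⊕b5⊕b6⊕b7⊕b12⊕b13⊕b14⊕b15⊕b20⊕b21⊕b22⊕b23⊕b28⊕b29⊕b30⊕b31 = 0⊕0⊕0⊕0⊕1⊕1⊕1⊕1⊕1⊕0⊕0⊕1⊕1⊕0⊕0⊕0 = 1
s8: b8⊕b9⊕b10⊕b11⊕b12⊕b13⊕b14⊕b15⊕b24⊕b25⊕b26⊕b27⊕b28⊕b29⊕b30⊕b31 = 0⊕0⊕1⊕0⊕1⊕1⊕1⊕1⊕1⊕0⊕1⊕0⊕1⊕0⊕0⊕0 = 0
s16: b16⊕b17⊕b18⊕b19⊕b20⊕b21⊕b22⊕b23⊕b24⊕b25⊕b26⊕b27⊕b28⊕b29⊕b30⊕b31 = 1⊕0⊕1⊕0⊕1⊕0⊕0⊕1⊕1⊕0⊕1⊕0⊕1⊕0⊕0⊕0 = 1
Syndrome (s16...s1) = 10101 → position 21.

21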